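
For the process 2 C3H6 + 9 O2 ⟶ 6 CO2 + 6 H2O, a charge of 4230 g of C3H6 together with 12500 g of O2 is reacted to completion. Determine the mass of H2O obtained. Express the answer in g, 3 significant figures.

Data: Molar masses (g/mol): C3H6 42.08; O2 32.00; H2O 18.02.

4690 g

n(C3H6) = 4230 / 42.08 = 100.5 mol
n(O2) = 12500 / 32.00 = 390.6 mol
n/ν for C3H6 = 100.5/2 = 50.25
n/ν for O2 = 390.6/9 = 43.40
Smallest n/ν is O2 → limiting reagent.
n(H2O) = (6/9) × 390.6 = 260.4 mol
mass = 260.4 × 18.02 = 4692 g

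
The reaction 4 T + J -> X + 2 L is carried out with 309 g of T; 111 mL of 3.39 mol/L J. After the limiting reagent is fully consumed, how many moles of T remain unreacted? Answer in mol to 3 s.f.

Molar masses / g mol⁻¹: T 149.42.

n(T) = 309.0 / 149.42 = 2.068 mol
n(J) = 3.39 × 111.0/1000 = 0.3763 mol
n/ν → T: 0.5170, J: 0.3763; J is limiting.
T consumed = (4/1) × 0.3763 = 1.505 mol
T remaining = 2.068 − 1.505 = 0.5630 mol

0.563 mol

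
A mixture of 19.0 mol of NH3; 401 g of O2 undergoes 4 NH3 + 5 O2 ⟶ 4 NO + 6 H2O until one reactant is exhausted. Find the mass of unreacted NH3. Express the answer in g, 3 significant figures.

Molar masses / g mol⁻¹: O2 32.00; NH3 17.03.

153 g

n(NH3) = 19.00 mol
n(O2) = 401.0 / 32.00 = 12.53 mol
n/ν for NH3 = 19.00/4 = 4.750
n/ν for O2 = 12.53/5 = 2.506
Smallest n/ν is O2 → limiting reagent.
NH3 consumed = (4/5) × 12.53 = 10.02 mol
NH3 remaining = 19.00 − 10.02 = 8.980 mol
mass = 8.980 × 17.03 = 152.9 g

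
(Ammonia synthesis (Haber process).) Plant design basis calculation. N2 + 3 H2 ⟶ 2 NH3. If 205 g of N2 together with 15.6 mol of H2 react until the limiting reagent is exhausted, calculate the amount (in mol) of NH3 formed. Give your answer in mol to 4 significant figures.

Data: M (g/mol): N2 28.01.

10.40 mol

n(N2) = 205.0 / 28.01 = 7.319 mol
n(H2) = 15.60 mol
n/ν for N2 = 7.319/1 = 7.319
n/ν for H2 = 15.60/3 = 5.200
Smallest n/ν is H2 → limiting reagent.
n(NH3) = (2/3) × 15.60 = 10.40 mol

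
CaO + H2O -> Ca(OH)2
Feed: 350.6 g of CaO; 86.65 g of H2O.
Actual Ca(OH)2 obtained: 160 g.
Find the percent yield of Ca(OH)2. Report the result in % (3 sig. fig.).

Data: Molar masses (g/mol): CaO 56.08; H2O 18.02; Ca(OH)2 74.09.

44.9 %

n(CaO) = 350.6 / 56.08 = 6.252 mol
n(H2O) = 86.65 / 18.02 = 4.809 mol
n/ν → CaO: 6.252, H2O: 4.809; H2O is limiting.
theoretical n(Ca(OH)2) = (1/1) × 4.809 = 4.809 mol → 356.3 g
% yield = 160 / 356.3 × 100 = 44.91 %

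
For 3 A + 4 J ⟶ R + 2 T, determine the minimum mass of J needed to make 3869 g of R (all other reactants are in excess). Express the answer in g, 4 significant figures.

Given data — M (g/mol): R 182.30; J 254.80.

21630 g

n(R) = 3869 / 182.30 = 21.22 mol
n(J) = (4/1) × 21.22 = 84.88 mol
mass = 84.88 × 254.80 = 21630 g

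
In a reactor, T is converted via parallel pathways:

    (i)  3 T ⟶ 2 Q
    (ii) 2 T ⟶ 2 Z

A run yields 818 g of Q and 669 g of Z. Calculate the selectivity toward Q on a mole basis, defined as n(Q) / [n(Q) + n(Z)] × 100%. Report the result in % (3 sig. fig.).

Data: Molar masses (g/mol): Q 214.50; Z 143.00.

n(Q) = 818 / 214.50 = 3.814 mol
n(Z) = 669 / 143.00 = 4.678 mol
selectivity = 3.814/(3.814+4.678) × 100 = 44.91 %

44.9 %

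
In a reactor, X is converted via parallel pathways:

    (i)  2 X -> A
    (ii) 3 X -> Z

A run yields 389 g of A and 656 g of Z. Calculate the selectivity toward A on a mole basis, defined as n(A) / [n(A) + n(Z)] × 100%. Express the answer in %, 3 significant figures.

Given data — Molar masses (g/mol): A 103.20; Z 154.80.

47.1 %

n(A) = 389 / 103.20 = 3.769 mol
n(Z) = 656 / 154.80 = 4.238 mol
selectivity = 3.769/(3.769+4.238) × 100 = 47.07 %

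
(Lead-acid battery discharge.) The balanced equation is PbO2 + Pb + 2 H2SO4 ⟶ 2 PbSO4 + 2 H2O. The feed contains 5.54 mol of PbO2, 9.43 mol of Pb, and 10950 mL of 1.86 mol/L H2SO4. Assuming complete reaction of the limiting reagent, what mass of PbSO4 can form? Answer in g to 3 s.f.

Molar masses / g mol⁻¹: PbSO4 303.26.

n(PbO2) = 5.540 mol
n(Pb) = 9.430 mol
n(H2SO4) = 1.86 × 10950/1000 = 20.37 mol
n/ν for PbO2 = 5.540/1 = 5.540
n/ν for Pb = 9.430/1 = 9.430
n/ν for H2SO4 = 20.37/2 = 10.19
Smallest n/ν is PbO2 → limiting reagent.
n(PbSO4) = (2/1) × 5.540 = 11.08 mol
mass = 11.08 × 303.26 = 3360 g

3360 g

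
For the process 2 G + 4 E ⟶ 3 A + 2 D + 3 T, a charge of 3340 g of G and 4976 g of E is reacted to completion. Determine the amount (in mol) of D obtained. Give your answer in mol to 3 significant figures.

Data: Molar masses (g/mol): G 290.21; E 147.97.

n(G) = 3340 / 290.21 = 11.51 mol
n(E) = 4976 / 147.97 = 33.63 mol
n/ν for G = 11.51/2 = 5.755
n/ν for E = 33.63/4 = 8.408
Smallest n/ν is G → limiting reagent.
n(D) = (2/2) × 11.51 = 11.51 mol

11.5 mol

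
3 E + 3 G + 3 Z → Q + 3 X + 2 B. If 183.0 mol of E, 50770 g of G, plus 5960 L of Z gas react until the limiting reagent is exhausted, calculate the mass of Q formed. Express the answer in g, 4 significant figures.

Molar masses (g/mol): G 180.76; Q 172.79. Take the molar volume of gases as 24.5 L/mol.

10540 g

n(E) = 183.0 mol
n(G) = 50770 / 180.76 = 280.9 mol
n(Z) = 5960 / 24.5 = 243.3 mol
n/ν for E = 183.0/3 = 61.00
n/ν for G = 280.9/3 = 93.63
n/ν for Z = 243.3/3 = 81.10
Smallest n/ν is E → limiting reagent.
n(Q) = (1/3) × 183.0 = 61.00 mol
mass = 61.00 × 172.79 = 10540 g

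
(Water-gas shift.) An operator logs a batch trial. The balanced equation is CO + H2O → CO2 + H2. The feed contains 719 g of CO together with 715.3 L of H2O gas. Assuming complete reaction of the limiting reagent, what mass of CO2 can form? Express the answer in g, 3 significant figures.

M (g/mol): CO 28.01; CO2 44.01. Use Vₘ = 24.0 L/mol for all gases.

n(CO) = 719.0 / 28.01 = 25.67 mol
n(H2O) = 715.3 / 24.0 = 29.80 mol
n/ν → CO: 25.67, H2O: 29.80; CO is limiting.
n(CO2) = (1/1) × 25.67 = 25.67 mol
mass = 25.67 × 44.01 = 1130 g

1130 g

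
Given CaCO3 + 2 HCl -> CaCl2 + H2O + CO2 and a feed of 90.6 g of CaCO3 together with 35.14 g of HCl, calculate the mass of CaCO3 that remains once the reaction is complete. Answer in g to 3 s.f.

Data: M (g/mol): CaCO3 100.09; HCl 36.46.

n(CaCO3) = 90.60 / 100.09 = 0.9052 mol
n(HCl) = 35.14 / 36.46 = 0.9638 mol
n/ν for CaCO3 = 0.9052/1 = 0.9052
n/ν for HCl = 0.9638/2 = 0.4819
Smallest n/ν is HCl → limiting reagent.
CaCO3 consumed = (1/2) × 0.9638 = 0.4819 mol
CaCO3 remaining = 0.9052 − 0.4819 = 0.4233 mol
mass = 0.4233 × 100.09 = 42.37 g

42.4 g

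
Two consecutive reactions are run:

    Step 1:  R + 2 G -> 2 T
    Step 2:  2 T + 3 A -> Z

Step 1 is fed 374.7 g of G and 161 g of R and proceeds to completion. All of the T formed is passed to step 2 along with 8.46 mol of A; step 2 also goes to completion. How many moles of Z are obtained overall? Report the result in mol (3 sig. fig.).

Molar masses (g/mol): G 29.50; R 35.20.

Step 1:
n(G) = 374.7 / 29.50 = 12.70 mol
n(R) = 161.0 / 35.20 = 4.574 mol
n/ν for G = 12.70/2 = 6.350
n/ν for R = 4.574/1 = 4.574
Smallest n/ν is R → limiting reagent.
n(T) produced = (2/1) × 4.574 = 9.148 mol
Step 2:
n(T) available = 9.148 mol
n(A) = 8.460 mol
n/ν for T = 9.148/2 = 4.574
n/ν for A = 8.460/3 = 2.820
Smallest n/ν is A → limiting reagent.
n(Z) = (1/3) × 8.460 = 2.820 mol

2.82 mol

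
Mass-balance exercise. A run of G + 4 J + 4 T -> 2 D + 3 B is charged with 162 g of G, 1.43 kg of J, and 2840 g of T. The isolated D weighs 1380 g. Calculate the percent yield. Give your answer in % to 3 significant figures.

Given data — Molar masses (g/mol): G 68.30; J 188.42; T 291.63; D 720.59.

n(G) = 162.0 / 68.30 = 2.372 mol
n(J) = 1.430×1000 / 188.42 = 7.589 mol
n(T) = 2840 / 291.63 = 9.738 mol
n/ν → G: 2.372, J: 1.897, T: 2.435; J is limiting.
theoretical n(D) = (2/4) × 7.589 = 3.795 mol → 2735 g
% yield = 1380 / 2735 × 100 = 50.46 %

50.5 %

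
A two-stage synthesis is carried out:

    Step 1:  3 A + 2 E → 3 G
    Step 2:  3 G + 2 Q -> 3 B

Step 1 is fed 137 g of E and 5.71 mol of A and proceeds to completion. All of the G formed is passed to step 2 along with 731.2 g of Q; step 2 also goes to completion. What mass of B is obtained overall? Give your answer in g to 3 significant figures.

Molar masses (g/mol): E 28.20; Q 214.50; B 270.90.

Step 1:
n(E) = 137.0 / 28.20 = 4.858 mol
n(A) = 5.710 mol
n/ν → E: 2.429, A: 1.903; A is limiting.
n(G) produced = (3/3) × 5.710 = 5.710 mol
Step 2:
n(G) available = 5.710 mol
n(Q) = 731.2 / 214.50 = 3.409 mol
n/ν → G: 1.903, Q: 1.705; Q is limiting.
n(B) = (3/2) × 3.409 = 5.114 mol
mass = 5.114 × 270.90 = 1385 g

1390 g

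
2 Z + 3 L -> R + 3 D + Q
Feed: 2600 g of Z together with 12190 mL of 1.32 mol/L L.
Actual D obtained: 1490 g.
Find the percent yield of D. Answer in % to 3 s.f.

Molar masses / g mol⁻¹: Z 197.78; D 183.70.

n(Z) = 2600 / 197.78 = 13.15 mol
n(L) = 1.32 × 12190/1000 = 16.09 mol
n/ν → Z: 6.575, L: 5.363; L is limiting.
theoretical n(D) = (3/3) × 16.09 = 16.09 mol → 2956 g
% yield = 1490 / 2956 × 100 = 50.41 %

50.4 %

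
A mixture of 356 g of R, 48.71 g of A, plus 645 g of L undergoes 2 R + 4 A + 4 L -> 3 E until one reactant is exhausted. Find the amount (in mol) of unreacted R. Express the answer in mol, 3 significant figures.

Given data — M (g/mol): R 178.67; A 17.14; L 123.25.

n(R) = 356.0 / 178.67 = 1.993 mol
n(A) = 48.71 / 17.14 = 2.842 mol
n(L) = 645.0 / 123.25 = 5.233 mol
n/ν for R = 1.993/2 = 0.9965
n/ν for A = 2.842/4 = 0.7105
n/ν for L = 5.233/4 = 1.308
Smallest n/ν is A → limiting reagent.
R consumed = (2/4) × 2.842 = 1.421 mol
R remaining = 1.993 − 1.421 = 0.5720 mol

0.572 mol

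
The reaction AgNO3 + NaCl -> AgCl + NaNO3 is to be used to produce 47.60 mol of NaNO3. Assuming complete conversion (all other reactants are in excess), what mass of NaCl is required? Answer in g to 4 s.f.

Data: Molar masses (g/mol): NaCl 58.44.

n(NaNO3) = 47.60 mol
n(NaCl) = (1/1) × 47.60 = 47.60 mol
mass = 47.60 × 58.44 = 2782 g

2782 g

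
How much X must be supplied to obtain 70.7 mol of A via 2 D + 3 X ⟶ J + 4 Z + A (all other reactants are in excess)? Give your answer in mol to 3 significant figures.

212 mol

n(A) = 70.70 mol
n(X) = (3/1) × 70.70 = 212.1 mol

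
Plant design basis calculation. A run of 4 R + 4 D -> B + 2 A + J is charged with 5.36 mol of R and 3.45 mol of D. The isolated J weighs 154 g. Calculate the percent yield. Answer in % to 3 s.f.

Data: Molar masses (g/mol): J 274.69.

n(R) = 5.360 mol
n(D) = 3.450 mol
n/ν → R: 1.340, D: 0.8625; D is limiting.
theoretical n(J) = (1/4) × 3.450 = 0.8625 mol → 236.9 g
% yield = 154 / 236.9 × 100 = 65.01 %

65.0 %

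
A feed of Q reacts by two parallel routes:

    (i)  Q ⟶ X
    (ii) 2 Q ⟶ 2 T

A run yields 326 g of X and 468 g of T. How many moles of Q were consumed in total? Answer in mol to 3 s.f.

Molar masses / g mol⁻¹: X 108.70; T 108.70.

7.30 mol

n(X) = 326 / 108.70 = 2.999 mol
n(T) = 468 / 108.70 = 4.305 mol
n(Q) via (i) = (1/1)×2.999 = 2.999 mol
n(Q) via (ii) = (2/2)×4.305 = 4.305 mol
total n(Q) = 2.999 + 4.305 = 7.304 mol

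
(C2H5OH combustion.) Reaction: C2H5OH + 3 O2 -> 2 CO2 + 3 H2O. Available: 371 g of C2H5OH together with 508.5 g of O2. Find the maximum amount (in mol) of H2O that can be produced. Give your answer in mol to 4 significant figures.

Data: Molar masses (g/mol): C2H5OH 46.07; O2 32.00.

n(C2H5OH) = 371.0 / 46.07 = 8.053 mol
n(O2) = 508.5 / 32.00 = 15.89 mol
n/ν for C2H5OH = 8.053/1 = 8.053
n/ν for O2 = 15.89/3 = 5.297
Smallest n/ν is O2 → limiting reagent.
n(H2O) = (3/3) × 15.89 = 15.89 mol

15.89 mol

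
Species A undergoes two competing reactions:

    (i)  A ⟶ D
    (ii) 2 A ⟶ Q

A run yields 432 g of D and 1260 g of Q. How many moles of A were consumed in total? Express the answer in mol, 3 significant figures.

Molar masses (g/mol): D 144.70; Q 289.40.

n(D) = 432 / 144.70 = 2.985 mol
n(Q) = 1260 / 289.40 = 4.354 mol
n(A) via (i) = (1/1)×2.985 = 2.985 mol
n(A) via (ii) = (2/1)×4.354 = 8.708 mol
total n(A) = 2.985 + 8.708 = 11.69 mol

11.7 mol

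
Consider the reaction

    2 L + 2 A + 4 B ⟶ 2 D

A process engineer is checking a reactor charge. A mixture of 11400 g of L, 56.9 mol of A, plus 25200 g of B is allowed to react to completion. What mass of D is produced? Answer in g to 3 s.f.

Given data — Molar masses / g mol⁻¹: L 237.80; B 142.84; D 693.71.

33300 g

n(L) = 11400 / 237.80 = 47.94 mol
n(A) = 56.90 mol
n(B) = 25200 / 142.84 = 176.4 mol
n/ν for L = 47.94/2 = 23.97
n/ν for A = 56.90/2 = 28.45
n/ν for B = 176.4/4 = 44.10
Smallest n/ν is L → limiting reagent.
n(D) = (2/2) × 47.94 = 47.94 mol
mass = 47.94 × 693.71 = 33260 g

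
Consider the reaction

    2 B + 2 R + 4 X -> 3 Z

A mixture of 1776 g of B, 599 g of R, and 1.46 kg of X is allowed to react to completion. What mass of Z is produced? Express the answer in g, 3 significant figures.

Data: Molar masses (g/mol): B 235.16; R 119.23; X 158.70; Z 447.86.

n(B) = 1776 / 235.16 = 7.552 mol
n(R) = 599.0 / 119.23 = 5.024 mol
n(X) = 1.460×1000 / 158.70 = 9.200 mol
n/ν for B = 7.552/2 = 3.776
n/ν for R = 5.024/2 = 2.512
n/ν for X = 9.200/4 = 2.300
Smallest n/ν is X → limiting reagent.
n(Z) = (3/4) × 9.200 = 6.900 mol
mass = 6.900 × 447.86 = 3090 g

3090 g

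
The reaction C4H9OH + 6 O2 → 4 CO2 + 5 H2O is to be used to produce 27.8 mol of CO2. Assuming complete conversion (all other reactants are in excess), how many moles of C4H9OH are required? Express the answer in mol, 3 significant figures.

6.95 mol

n(CO2) = 27.80 mol
n(C4H9OH) = (1/4) × 27.80 = 6.950 mol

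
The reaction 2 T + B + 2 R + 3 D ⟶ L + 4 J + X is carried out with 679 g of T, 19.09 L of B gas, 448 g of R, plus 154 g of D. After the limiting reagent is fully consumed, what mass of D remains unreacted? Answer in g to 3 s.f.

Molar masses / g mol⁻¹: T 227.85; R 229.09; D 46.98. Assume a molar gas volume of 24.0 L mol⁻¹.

n(T) = 679.0 / 227.85 = 2.980 mol
n(B) = 19.09 / 24.0 = 0.7954 mol
n(R) = 448.0 / 229.09 = 1.956 mol
n(D) = 154.0 / 46.98 = 3.278 mol
n/ν for T = 2.980/2 = 1.490
n/ν for B = 0.7954/1 = 0.7954
n/ν for R = 1.956/2 = 0.9780
n/ν for D = 3.278/3 = 1.093
Smallest n/ν is B → limiting reagent.
D consumed = (3/1) × 0.7954 = 2.386 mol
D remaining = 3.278 − 2.386 = 0.8920 mol
mass = 0.8920 × 46.98 = 41.91 g

41.9 g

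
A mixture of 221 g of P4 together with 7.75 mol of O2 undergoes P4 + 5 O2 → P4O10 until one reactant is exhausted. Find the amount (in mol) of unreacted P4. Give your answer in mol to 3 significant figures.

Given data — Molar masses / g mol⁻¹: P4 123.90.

n(P4) = 221.0 / 123.90 = 1.784 mol
n(O2) = 7.750 mol
n/ν for P4 = 1.784/1 = 1.784
n/ν for O2 = 7.750/5 = 1.550
Smallest n/ν is O2 → limiting reagent.
P4 consumed = (1/5) × 7.750 = 1.550 mol
P4 remaining = 1.784 − 1.550 = 0.2340 mol

0.234 mol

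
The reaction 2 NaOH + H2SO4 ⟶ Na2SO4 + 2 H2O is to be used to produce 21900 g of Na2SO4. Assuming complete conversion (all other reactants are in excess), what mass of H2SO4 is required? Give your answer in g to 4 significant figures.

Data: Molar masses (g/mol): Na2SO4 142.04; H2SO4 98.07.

n(Na2SO4) = 21900 / 142.04 = 154.2 mol
n(H2SO4) = (1/1) × 154.2 = 154.2 mol
mass = 154.2 × 98.07 = 15120 g

15120 g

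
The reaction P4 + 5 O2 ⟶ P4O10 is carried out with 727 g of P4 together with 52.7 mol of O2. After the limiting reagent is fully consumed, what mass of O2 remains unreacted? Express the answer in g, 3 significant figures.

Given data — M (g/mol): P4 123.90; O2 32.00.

748 g

n(P4) = 727.0 / 123.90 = 5.868 mol
n(O2) = 52.70 mol
n/ν → P4: 5.868, O2: 10.54; P4 is limiting.
O2 consumed = (5/1) × 5.868 = 29.34 mol
O2 remaining = 52.70 − 29.34 = 23.36 mol
mass = 23.36 × 32.00 = 747.5 g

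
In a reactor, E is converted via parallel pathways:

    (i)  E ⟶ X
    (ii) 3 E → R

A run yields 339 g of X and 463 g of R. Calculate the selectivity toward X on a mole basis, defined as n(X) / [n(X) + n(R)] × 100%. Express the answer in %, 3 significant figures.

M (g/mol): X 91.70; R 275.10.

68.7 %

n(X) = 339 / 91.70 = 3.697 mol
n(R) = 463 / 275.10 = 1.683 mol
selectivity = 3.697/(3.697+1.683) × 100 = 68.72 %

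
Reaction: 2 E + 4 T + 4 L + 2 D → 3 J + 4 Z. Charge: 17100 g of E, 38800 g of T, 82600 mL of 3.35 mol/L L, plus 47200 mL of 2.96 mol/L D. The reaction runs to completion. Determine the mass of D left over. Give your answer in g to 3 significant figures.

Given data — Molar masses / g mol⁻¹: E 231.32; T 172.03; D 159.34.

10500 g

n(E) = 17100 / 231.32 = 73.92 mol
n(T) = 38800 / 172.03 = 225.5 mol
n(L) = 3.35 × 82600/1000 = 276.7 mol
n(D) = 2.96 × 47200/1000 = 139.7 mol
n/ν for E = 73.92/2 = 36.96
n/ν for T = 225.5/4 = 56.38
n/ν for L = 276.7/4 = 69.18
n/ν for D = 139.7/2 = 69.85
Smallest n/ν is E → limiting reagent.
D consumed = (2/2) × 73.92 = 73.92 mol
D remaining = 139.7 − 73.92 = 65.78 mol
mass = 65.78 × 159.34 = 10480 g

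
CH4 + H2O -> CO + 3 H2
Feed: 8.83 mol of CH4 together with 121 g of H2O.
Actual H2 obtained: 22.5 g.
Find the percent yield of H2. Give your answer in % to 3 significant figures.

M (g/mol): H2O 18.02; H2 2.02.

55.3 %

n(CH4) = 8.830 mol
n(H2O) = 121.0 / 18.02 = 6.715 mol
n/ν → CH4: 8.830, H2O: 6.715; H2O is limiting.
theoretical n(H2) = (3/1) × 6.715 = 20.15 mol → 40.70 g
% yield = 22.5 / 40.70 × 100 = 55.28 %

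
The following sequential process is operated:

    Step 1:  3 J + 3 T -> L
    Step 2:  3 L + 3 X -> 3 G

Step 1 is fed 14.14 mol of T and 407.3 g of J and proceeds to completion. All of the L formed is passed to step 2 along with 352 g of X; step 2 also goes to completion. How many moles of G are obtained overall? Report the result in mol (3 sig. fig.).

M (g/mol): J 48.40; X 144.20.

2.44 mol

Step 1:
n(T) = 14.14 mol
n(J) = 407.3 / 48.40 = 8.415 mol
n/ν → T: 4.713, J: 2.805; J is limiting.
n(L) produced = (1/3) × 8.415 = 2.805 mol
Step 2:
n(L) available = 2.805 mol
n(X) = 352.0 / 144.20 = 2.441 mol
n/ν → L: 0.9350, X: 0.8137; X is limiting.
n(G) = (3/3) × 2.441 = 2.441 mol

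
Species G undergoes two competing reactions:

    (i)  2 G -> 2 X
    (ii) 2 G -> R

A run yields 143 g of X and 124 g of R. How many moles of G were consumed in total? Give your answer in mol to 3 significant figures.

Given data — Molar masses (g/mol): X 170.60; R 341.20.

1.57 mol

n(X) = 143 / 170.60 = 0.8382 mol
n(R) = 124 / 341.20 = 0.3634 mol
n(G) via (i) = (2/2)×0.8382 = 0.8382 mol
n(G) via (ii) = (2/1)×0.3634 = 0.7268 mol
total n(G) = 0.8382 + 0.7268 = 1.565 mol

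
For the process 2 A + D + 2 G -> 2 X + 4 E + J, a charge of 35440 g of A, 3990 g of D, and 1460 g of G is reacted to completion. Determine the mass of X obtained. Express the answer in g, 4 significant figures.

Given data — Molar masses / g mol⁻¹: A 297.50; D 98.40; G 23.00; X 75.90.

4818 g

n(A) = 35440 / 297.50 = 119.1 mol
n(D) = 3990 / 98.40 = 40.55 mol
n(G) = 1460 / 23.00 = 63.48 mol
n/ν → A: 59.55, D: 40.55, G: 31.74; G is limiting.
n(X) = (2/2) × 63.48 = 63.48 mol
mass = 63.48 × 75.90 = 4818 g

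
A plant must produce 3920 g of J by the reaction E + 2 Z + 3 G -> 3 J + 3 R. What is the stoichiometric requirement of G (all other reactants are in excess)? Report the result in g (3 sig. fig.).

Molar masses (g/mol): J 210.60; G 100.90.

n(J) = 3920 / 210.60 = 18.61 mol
n(G) = (3/3) × 18.61 = 18.61 mol
mass = 18.61 × 100.90 = 1878 g

1880 g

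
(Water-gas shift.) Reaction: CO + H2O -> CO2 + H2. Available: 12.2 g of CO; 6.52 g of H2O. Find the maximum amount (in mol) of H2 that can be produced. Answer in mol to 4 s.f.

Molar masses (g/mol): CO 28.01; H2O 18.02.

0.3618 mol

n(CO) = 12.20 / 28.01 = 0.4356 mol
n(H2O) = 6.520 / 18.02 = 0.3618 mol
n/ν for CO = 0.4356/1 = 0.4356
n/ν for H2O = 0.3618/1 = 0.3618
Smallest n/ν is H2O → limiting reagent.
n(H2) = (1/1) × 0.3618 = 0.3618 mol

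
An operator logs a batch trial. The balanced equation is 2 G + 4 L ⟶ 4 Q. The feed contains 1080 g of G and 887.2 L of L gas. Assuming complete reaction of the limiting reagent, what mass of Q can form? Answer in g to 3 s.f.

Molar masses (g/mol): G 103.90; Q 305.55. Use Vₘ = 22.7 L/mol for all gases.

6350 g

n(G) = 1080 / 103.90 = 10.39 mol
n(L) = 887.2 / 22.7 = 39.08 mol
n/ν for G = 10.39/2 = 5.195
n/ν for L = 39.08/4 = 9.770
Smallest n/ν is G → limiting reagent.
n(Q) = (4/2) × 10.39 = 20.78 mol
mass = 20.78 × 305.55 = 6349 g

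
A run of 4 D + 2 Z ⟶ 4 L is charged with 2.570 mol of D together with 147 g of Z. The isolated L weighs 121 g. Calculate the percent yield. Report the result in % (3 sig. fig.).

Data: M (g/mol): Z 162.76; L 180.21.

n(D) = 2.570 mol
n(Z) = 147.0 / 162.76 = 0.9032 mol
n/ν → D: 0.6425, Z: 0.4516; Z is limiting.
theoretical n(L) = (4/2) × 0.9032 = 1.806 mol → 325.5 g
% yield = 121 / 325.5 × 100 = 37.17 %

37.2 %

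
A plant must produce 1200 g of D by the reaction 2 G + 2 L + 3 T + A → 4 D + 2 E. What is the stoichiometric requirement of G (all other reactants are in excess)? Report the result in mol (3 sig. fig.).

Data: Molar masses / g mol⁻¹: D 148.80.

n(D) = 1200 / 148.80 = 8.065 mol
n(G) = (2/4) × 8.065 = 4.033 mol

4.03 mol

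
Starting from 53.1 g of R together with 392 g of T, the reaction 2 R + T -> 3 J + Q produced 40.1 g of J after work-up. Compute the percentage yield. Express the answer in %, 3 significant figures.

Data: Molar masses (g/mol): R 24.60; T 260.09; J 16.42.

75.4 %

n(R) = 53.10 / 24.60 = 2.159 mol
n(T) = 392.0 / 260.09 = 1.507 mol
n/ν → R: 1.080, T: 1.507; R is limiting.
theoretical n(J) = (3/2) × 2.159 = 3.239 mol → 53.18 g
% yield = 40.1 / 53.18 × 100 = 75.40 %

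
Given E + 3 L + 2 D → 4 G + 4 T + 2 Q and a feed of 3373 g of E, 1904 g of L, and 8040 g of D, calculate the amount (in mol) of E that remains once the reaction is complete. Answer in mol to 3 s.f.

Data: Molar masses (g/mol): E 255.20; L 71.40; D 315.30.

n(E) = 3373 / 255.20 = 13.22 mol
n(L) = 1904 / 71.40 = 26.67 mol
n(D) = 8040 / 315.30 = 25.50 mol
n/ν → E: 13.22, L: 8.890, D: 12.75; L is limiting.
E consumed = (1/3) × 26.67 = 8.890 mol
E remaining = 13.22 − 8.890 = 4.330 mol

4.33 mol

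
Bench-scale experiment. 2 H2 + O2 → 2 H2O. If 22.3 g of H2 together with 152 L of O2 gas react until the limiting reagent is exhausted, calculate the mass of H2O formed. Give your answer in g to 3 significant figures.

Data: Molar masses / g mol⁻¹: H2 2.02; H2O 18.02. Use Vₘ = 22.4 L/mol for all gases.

199 g

n(H2) = 22.30 / 2.02 = 11.04 mol
n(O2) = 152.0 / 22.4 = 6.786 mol
n/ν for H2 = 11.04/2 = 5.520
n/ν for O2 = 6.786/1 = 6.786
Smallest n/ν is H2 → limiting reagent.
n(H2O) = (2/2) × 11.04 = 11.04 mol
mass = 11.04 × 18.02 = 198.9 g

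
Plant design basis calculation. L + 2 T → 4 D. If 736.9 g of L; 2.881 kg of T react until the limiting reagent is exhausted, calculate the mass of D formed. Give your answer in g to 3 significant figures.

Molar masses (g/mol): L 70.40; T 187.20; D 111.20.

3420 g

n(L) = 736.9 / 70.40 = 10.47 mol
n(T) = 2.881×1000 / 187.20 = 15.39 mol
n/ν for L = 10.47/1 = 10.47
n/ν for T = 15.39/2 = 7.695
Smallest n/ν is T → limiting reagent.
n(D) = (4/2) × 15.39 = 30.78 mol
mass = 30.78 × 111.20 = 3423 g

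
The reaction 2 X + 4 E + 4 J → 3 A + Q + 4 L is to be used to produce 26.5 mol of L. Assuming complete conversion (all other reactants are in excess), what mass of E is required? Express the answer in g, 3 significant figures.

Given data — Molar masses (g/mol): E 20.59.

546 g

n(L) = 26.50 mol
n(E) = (4/4) × 26.50 = 26.50 mol
mass = 26.50 × 20.59 = 545.6 g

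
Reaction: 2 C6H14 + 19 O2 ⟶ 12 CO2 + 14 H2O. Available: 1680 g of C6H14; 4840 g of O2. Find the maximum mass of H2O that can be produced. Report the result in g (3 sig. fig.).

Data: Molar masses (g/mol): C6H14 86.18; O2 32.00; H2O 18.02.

2010 g

n(C6H14) = 1680 / 86.18 = 19.49 mol
n(O2) = 4840 / 32.00 = 151.3 mol
n/ν for C6H14 = 19.49/2 = 9.745
n/ν for O2 = 151.3/19 = 7.963
Smallest n/ν is O2 → limiting reagent.
n(H2O) = (14/19) × 151.3 = 111.5 mol
mass = 111.5 × 18.02 = 2009 g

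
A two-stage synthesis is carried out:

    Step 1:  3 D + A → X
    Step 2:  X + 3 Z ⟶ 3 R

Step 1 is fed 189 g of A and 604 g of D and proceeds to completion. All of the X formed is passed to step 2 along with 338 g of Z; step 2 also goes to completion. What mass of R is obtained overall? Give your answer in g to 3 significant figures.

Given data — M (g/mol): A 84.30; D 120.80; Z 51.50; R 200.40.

Step 1:
n(A) = 189.0 / 84.30 = 2.242 mol
n(D) = 604.0 / 120.80 = 5.000 mol
n/ν for A = 2.242/1 = 2.242
n/ν for D = 5.000/3 = 1.667
Smallest n/ν is D → limiting reagent.
n(X) produced = (1/3) × 5.000 = 1.667 mol
Step 2:
n(X) available = 1.667 mol
n(Z) = 338.0 / 51.50 = 6.563 mol
n/ν for X = 1.667/1 = 1.667
n/ν for Z = 6.563/3 = 2.188
Smallest n/ν is X → limiting reagent.
n(R) = (3/1) × 1.667 = 5.001 mol
mass = 5.001 × 200.40 = 1002 g

1000 g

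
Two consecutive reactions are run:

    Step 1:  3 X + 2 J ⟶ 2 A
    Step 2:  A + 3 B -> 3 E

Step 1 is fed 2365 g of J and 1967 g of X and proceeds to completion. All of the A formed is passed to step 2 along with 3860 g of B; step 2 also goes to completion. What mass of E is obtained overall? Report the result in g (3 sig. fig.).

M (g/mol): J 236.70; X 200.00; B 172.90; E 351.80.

6920 g

Step 1:
n(J) = 2365 / 236.70 = 9.992 mol
n(X) = 1967 / 200.00 = 9.835 mol
n/ν for J = 9.992/2 = 4.996
n/ν for X = 9.835/3 = 3.278
Smallest n/ν is X → limiting reagent.
n(A) produced = (2/3) × 9.835 = 6.557 mol
Step 2:
n(A) available = 6.557 mol
n(B) = 3860 / 172.90 = 22.33 mol
n/ν for A = 6.557/1 = 6.557
n/ν for B = 22.33/3 = 7.443
Smallest n/ν is A → limiting reagent.
n(E) = (3/1) × 6.557 = 19.67 mol
mass = 19.67 × 351.80 = 6920 g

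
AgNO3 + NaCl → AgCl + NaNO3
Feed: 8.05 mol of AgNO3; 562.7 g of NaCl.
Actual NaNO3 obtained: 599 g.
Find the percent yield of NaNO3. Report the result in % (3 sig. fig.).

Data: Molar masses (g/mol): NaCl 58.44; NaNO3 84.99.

87.6 %

n(AgNO3) = 8.050 mol
n(NaCl) = 562.7 / 58.44 = 9.629 mol
n/ν for AgNO3 = 8.050/1 = 8.050
n/ν for NaCl = 9.629/1 = 9.629
Smallest n/ν is AgNO3 → limiting reagent.
theoretical n(NaNO3) = (1/1) × 8.050 = 8.050 mol → 684.2 g
% yield = 599 / 684.2 × 100 = 87.55 %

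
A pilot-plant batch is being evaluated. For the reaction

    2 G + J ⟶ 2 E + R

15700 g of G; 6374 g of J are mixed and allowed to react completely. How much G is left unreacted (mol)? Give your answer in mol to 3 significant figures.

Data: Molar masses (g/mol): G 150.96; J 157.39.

n(G) = 15700 / 150.96 = 104.0 mol
n(J) = 6374 / 157.39 = 40.50 mol
n/ν for G = 104.0/2 = 52.00
n/ν for J = 40.50/1 = 40.50
Smallest n/ν is J → limiting reagent.
G consumed = (2/1) × 40.50 = 81.00 mol
G remaining = 104.0 − 81.00 = 23.00 mol

23.0 mol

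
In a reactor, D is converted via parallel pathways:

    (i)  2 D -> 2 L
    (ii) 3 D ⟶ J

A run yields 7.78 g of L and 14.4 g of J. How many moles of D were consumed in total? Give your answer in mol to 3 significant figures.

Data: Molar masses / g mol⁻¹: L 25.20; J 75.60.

n(L) = 7.78 / 25.20 = 0.3087 mol
n(J) = 14.4 / 75.60 = 0.1905 mol
n(D) via (i) = (2/2)×0.3087 = 0.3087 mol
n(D) via (ii) = (3/1)×0.1905 = 0.5715 mol
total n(D) = 0.3087 + 0.5715 = 0.8802 mol

0.880 mol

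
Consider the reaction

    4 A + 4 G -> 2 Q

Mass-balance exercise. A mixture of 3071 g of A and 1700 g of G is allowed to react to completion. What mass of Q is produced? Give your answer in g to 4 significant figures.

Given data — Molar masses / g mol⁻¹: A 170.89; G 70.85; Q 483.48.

n(A) = 3071 / 170.89 = 17.97 mol
n(G) = 1700 / 70.85 = 23.99 mol
n/ν for A = 17.97/4 = 4.493
n/ν for G = 23.99/4 = 5.998
Smallest n/ν is A → limiting reagent.
n(Q) = (2/4) × 17.97 = 8.985 mol
mass = 8.985 × 483.48 = 4344 g

4344 g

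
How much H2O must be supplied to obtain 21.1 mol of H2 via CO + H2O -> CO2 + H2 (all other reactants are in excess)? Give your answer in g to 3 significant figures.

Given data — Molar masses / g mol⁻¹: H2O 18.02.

380 g

n(H2) = 21.10 mol
n(H2O) = (1/1) × 21.10 = 21.10 mol
mass = 21.10 × 18.02 = 380.2 g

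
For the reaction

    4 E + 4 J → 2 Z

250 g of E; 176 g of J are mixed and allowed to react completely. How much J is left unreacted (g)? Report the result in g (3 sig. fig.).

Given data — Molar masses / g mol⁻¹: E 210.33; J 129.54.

22.0 g

n(E) = 250.0 / 210.33 = 1.189 mol
n(J) = 176.0 / 129.54 = 1.359 mol
n/ν for E = 1.189/4 = 0.2973
n/ν for J = 1.359/4 = 0.3398
Smallest n/ν is E → limiting reagent.
J consumed = (4/4) × 1.189 = 1.189 mol
J remaining = 1.359 − 1.189 = 0.1700 mol
mass = 0.1700 × 129.54 = 22.02 g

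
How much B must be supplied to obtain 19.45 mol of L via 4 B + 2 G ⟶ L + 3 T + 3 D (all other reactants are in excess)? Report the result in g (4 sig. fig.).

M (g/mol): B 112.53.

n(L) = 19.45 mol
n(B) = (4/1) × 19.45 = 77.80 mol
mass = 77.80 × 112.53 = 8755 g

8755 g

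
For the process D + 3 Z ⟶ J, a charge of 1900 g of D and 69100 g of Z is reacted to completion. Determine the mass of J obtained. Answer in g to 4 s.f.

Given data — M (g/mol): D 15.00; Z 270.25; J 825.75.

n(D) = 1900 / 15.00 = 126.7 mol
n(Z) = 69100 / 270.25 = 255.7 mol
n/ν → D: 126.7, Z: 85.23; Z is limiting.
n(J) = (1/3) × 255.7 = 85.23 mol
mass = 85.23 × 825.75 = 70380 g

70380 g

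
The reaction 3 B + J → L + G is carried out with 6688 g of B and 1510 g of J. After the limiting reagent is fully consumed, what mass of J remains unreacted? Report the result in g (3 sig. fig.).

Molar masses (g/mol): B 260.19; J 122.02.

n(B) = 6688 / 260.19 = 25.70 mol
n(J) = 1510 / 122.02 = 12.38 mol
n/ν → B: 8.567, J: 12.38; B is limiting.
J consumed = (1/3) × 25.70 = 8.567 mol
J remaining = 12.38 − 8.567 = 3.813 mol
mass = 3.813 × 122.02 = 465.3 g

465 g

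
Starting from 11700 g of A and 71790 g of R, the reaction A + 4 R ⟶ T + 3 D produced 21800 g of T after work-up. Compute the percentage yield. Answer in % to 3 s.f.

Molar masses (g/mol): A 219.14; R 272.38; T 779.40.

n(A) = 11700 / 219.14 = 53.39 mol
n(R) = 71790 / 272.38 = 263.6 mol
n/ν for A = 53.39/1 = 53.39
n/ν for R = 263.6/4 = 65.90
Smallest n/ν is A → limiting reagent.
theoretical n(T) = (1/1) × 53.39 = 53.39 mol → 41610 g
% yield = 21800 / 41610 × 100 = 52.39 %

52.4 %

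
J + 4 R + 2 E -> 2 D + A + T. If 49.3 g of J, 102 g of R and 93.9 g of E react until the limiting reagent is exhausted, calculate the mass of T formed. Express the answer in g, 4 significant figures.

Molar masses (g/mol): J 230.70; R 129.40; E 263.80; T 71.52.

12.73 g

n(J) = 49.30 / 230.70 = 0.2137 mol
n(R) = 102.0 / 129.40 = 0.7883 mol
n(E) = 93.90 / 263.80 = 0.3560 mol
n/ν → J: 0.2137, R: 0.1971, E: 0.1780; E is limiting.
n(T) = (1/2) × 0.3560 = 0.1780 mol
mass = 0.1780 × 71.52 = 12.73 g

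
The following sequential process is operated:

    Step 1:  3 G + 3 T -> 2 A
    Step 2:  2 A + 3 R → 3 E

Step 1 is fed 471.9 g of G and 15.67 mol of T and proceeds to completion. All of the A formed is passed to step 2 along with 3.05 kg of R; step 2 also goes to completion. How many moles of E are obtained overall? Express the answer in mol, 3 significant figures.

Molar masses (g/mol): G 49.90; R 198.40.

9.46 mol

Step 1:
n(G) = 471.9 / 49.90 = 9.457 mol
n(T) = 15.67 mol
n/ν for G = 9.457/3 = 3.152
n/ν for T = 15.67/3 = 5.223
Smallest n/ν is G → limiting reagent.
n(A) produced = (2/3) × 9.457 = 6.305 mol
Step 2:
n(A) available = 6.305 mol
n(R) = 3.050×1000 / 198.40 = 15.37 mol
n/ν for A = 6.305/2 = 3.153
n/ν for R = 15.37/3 = 5.123
Smallest n/ν is A → limiting reagent.
n(E) = (3/2) × 6.305 = 9.458 mol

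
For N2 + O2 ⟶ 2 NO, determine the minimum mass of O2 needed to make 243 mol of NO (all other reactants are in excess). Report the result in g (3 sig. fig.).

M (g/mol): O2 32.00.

n(NO) = 243.0 mol
n(O2) = (1/2) × 243.0 = 121.5 mol
mass = 121.5 × 32.00 = 3888 g

3890 g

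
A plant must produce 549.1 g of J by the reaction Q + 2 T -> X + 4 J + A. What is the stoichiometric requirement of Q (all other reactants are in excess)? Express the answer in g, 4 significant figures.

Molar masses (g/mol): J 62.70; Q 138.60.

n(J) = 549.1 / 62.70 = 8.758 mol
n(Q) = (1/4) × 8.758 = 2.190 mol
mass = 2.190 × 138.60 = 303.5 g

303.5 g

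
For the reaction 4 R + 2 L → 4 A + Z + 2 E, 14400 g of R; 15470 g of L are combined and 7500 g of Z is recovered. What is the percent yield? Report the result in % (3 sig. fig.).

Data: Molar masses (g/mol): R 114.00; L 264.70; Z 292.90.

87.6 %

n(R) = 14400 / 114.00 = 126.3 mol
n(L) = 15470 / 264.70 = 58.44 mol
n/ν for R = 126.3/4 = 31.58
n/ν for L = 58.44/2 = 29.22
Smallest n/ν is L → limiting reagent.
theoretical n(Z) = (1/2) × 58.44 = 29.22 mol → 8559 g
% yield = 7500 / 8559 × 100 = 87.63 %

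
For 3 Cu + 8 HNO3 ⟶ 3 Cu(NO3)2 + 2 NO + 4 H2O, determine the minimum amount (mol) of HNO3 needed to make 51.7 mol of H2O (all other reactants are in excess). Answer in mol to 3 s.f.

103 mol

n(H2O) = 51.70 mol
n(HNO3) = (8/4) × 51.70 = 103.4 mol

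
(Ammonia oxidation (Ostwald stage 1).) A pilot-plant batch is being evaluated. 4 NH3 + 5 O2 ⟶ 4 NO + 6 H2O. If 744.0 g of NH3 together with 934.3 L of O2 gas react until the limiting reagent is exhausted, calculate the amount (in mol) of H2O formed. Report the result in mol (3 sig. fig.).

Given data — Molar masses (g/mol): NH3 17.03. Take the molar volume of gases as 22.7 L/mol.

n(NH3) = 744.0 / 17.03 = 43.69 mol
n(O2) = 934.3 / 22.7 = 41.16 mol
n/ν for NH3 = 43.69/4 = 10.92
n/ν for O2 = 41.16/5 = 8.232
Smallest n/ν is O2 → limiting reagent.
n(H2O) = (6/5) × 41.16 = 49.39 mol

49.4 mol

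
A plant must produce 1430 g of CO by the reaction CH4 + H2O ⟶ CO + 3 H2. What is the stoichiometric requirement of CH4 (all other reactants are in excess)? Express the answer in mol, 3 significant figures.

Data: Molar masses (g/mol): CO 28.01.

n(CO) = 1430 / 28.01 = 51.05 mol
n(CH4) = (1/1) × 51.05 = 51.05 mol

51.1 mol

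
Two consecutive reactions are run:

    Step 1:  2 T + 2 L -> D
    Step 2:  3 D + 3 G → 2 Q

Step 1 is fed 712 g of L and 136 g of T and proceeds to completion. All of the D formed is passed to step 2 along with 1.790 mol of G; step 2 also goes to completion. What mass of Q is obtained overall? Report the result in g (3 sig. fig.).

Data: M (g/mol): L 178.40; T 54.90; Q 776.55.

Step 1:
n(L) = 712.0 / 178.40 = 3.991 mol
n(T) = 136.0 / 54.90 = 2.477 mol
n/ν for L = 3.991/2 = 1.996
n/ν for T = 2.477/2 = 1.239
Smallest n/ν is T → limiting reagent.
n(D) produced = (1/2) × 2.477 = 1.239 mol
Step 2:
n(D) available = 1.239 mol
n(G) = 1.790 mol
n/ν for D = 1.239/3 = 0.4130
n/ν for G = 1.790/3 = 0.5967
Smallest n/ν is D → limiting reagent.
n(Q) = (2/3) × 1.239 = 0.8260 mol
mass = 0.8260 × 776.55 = 641.4 g

641 g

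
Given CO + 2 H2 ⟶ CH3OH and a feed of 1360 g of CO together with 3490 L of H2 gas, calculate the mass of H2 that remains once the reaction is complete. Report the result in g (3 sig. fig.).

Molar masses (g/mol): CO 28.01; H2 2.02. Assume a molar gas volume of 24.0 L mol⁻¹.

n(CO) = 1360 / 28.01 = 48.55 mol
n(H2) = 3490 / 24.0 = 145.4 mol
n/ν for CO = 48.55/1 = 48.55
n/ν for H2 = 145.4/2 = 72.70
Smallest n/ν is CO → limiting reagent.
H2 consumed = (2/1) × 48.55 = 97.10 mol
H2 remaining = 145.4 − 97.10 = 48.30 mol
mass = 48.30 × 2.02 = 97.57 g

97.6 g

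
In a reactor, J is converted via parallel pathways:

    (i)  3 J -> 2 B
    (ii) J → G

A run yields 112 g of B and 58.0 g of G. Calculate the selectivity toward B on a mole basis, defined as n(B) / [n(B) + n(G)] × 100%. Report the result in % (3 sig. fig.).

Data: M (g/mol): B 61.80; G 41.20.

56.3 %

n(B) = 112 / 61.80 = 1.812 mol
n(G) = 58.0 / 41.20 = 1.408 mol
selectivity = 1.812/(1.812+1.408) × 100 = 56.27 %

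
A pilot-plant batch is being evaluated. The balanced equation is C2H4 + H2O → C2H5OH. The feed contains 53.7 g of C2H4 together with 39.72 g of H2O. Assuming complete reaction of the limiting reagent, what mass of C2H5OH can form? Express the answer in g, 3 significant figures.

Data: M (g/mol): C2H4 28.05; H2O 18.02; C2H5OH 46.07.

88.2 g

n(C2H4) = 53.70 / 28.05 = 1.914 mol
n(H2O) = 39.72 / 18.02 = 2.204 mol
n/ν for C2H4 = 1.914/1 = 1.914
n/ν for H2O = 2.204/1 = 2.204
Smallest n/ν is C2H4 → limiting reagent.
n(C2H5OH) = (1/1) × 1.914 = 1.914 mol
mass = 1.914 × 46.07 = 88.18 g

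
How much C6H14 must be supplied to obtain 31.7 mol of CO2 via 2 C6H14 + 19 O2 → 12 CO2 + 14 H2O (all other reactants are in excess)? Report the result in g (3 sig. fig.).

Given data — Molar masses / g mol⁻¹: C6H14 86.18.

455 g

n(CO2) = 31.70 mol
n(C6H14) = (2/12) × 31.70 = 5.283 mol
mass = 5.283 × 86.18 = 455.3 g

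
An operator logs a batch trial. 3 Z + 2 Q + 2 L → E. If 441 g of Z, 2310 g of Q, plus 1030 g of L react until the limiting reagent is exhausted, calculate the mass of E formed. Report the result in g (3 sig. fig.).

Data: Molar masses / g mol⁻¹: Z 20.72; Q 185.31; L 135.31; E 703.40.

n(Z) = 441.0 / 20.72 = 21.28 mol
n(Q) = 2310 / 185.31 = 12.47 mol
n(L) = 1030 / 135.31 = 7.612 mol
n/ν for Z = 21.28/3 = 7.093
n/ν for Q = 12.47/2 = 6.235
n/ν for L = 7.612/2 = 3.806
Smallest n/ν is L → limiting reagent.
n(E) = (1/2) × 7.612 = 3.806 mol
mass = 3.806 × 703.40 = 2677 g

2680 g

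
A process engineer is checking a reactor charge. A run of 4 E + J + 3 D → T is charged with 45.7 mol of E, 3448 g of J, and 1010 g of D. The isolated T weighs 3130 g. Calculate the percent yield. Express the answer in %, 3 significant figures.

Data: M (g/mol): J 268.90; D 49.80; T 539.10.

85.9 %

n(E) = 45.70 mol
n(J) = 3448 / 268.90 = 12.82 mol
n(D) = 1010 / 49.80 = 20.28 mol
n/ν for E = 45.70/4 = 11.43
n/ν for J = 12.82/1 = 12.82
n/ν for D = 20.28/3 = 6.760
Smallest n/ν is D → limiting reagent.
theoretical n(T) = (1/3) × 20.28 = 6.760 mol → 3644 g
% yield = 3130 / 3644 × 100 = 85.89 %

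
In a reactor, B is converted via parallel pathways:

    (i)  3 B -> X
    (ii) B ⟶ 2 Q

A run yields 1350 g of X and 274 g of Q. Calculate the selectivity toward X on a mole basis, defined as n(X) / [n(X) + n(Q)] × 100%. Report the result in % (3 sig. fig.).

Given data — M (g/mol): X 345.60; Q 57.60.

45.1 %

n(X) = 1350 / 345.60 = 3.906 mol
n(Q) = 274 / 57.60 = 4.757 mol
selectivity = 3.906/(3.906+4.757) × 100 = 45.09 %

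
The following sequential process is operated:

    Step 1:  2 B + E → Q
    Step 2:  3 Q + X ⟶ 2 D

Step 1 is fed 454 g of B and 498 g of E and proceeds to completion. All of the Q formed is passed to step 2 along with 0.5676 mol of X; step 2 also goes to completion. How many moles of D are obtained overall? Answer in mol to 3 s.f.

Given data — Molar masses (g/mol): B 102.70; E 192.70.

1.14 mol

Step 1:
n(B) = 454.0 / 102.70 = 4.421 mol
n(E) = 498.0 / 192.70 = 2.584 mol
n/ν for B = 4.421/2 = 2.211
n/ν for E = 2.584/1 = 2.584
Smallest n/ν is B → limiting reagent.
n(Q) produced = (1/2) × 4.421 = 2.211 mol
Step 2:
n(Q) available = 2.211 mol
n(X) = 0.5676 mol
n/ν for Q = 2.211/3 = 0.7370
n/ν for X = 0.5676/1 = 0.5676
Smallest n/ν is X → limiting reagent.
n(D) = (2/1) × 0.5676 = 1.135 mol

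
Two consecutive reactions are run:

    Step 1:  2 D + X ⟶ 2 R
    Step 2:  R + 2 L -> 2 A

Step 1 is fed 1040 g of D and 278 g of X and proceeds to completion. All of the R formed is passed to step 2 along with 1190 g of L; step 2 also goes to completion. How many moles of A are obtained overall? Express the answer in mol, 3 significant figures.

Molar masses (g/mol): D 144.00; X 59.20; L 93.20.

Step 1:
n(D) = 1040 / 144.00 = 7.222 mol
n(X) = 278.0 / 59.20 = 4.696 mol
n/ν for D = 7.222/2 = 3.611
n/ν for X = 4.696/1 = 4.696
Smallest n/ν is D → limiting reagent.
n(R) produced = (2/2) × 7.222 = 7.222 mol
Step 2:
n(R) available = 7.222 mol
n(L) = 1190 / 93.20 = 12.77 mol
n/ν for R = 7.222/1 = 7.222
n/ν for L = 12.77/2 = 6.385
Smallest n/ν is L → limiting reagent.
n(A) = (2/2) × 12.77 = 12.77 mol

12.8 mol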